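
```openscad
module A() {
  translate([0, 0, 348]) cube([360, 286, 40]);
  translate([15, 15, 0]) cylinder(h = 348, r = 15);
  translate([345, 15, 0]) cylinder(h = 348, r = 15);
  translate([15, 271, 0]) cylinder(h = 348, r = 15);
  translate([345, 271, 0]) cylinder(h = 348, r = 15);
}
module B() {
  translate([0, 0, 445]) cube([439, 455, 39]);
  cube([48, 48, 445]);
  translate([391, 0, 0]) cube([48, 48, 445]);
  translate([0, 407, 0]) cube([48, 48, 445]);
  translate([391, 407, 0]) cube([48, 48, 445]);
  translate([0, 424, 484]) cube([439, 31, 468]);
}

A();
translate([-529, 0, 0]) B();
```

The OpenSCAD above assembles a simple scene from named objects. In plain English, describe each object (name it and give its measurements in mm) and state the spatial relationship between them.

A is a four-legged stool. The seat is 360×286 mm, 40 mm thick, top at z = 388 mm. It stands on four round legs, each 30 mm in diameter, from z = 0 to the seat underside, each leg's axis is inset half a diameter from the nearest pair of seat edges (so the leg's bounding box is flush with the corner).

B is a chair. The seat is a 439×455×39 mm slab with its top at z = 484 mm, on four 48×48 mm corner legs (flush with the seat edges, standing on z = 0). A flat backrest 31 mm thick, 468 mm tall, spans the full seat width and rises from the seat top along its +y edge, rear face flush with the rear of the seat.

The chair is on the floor beside the stool on its −x side.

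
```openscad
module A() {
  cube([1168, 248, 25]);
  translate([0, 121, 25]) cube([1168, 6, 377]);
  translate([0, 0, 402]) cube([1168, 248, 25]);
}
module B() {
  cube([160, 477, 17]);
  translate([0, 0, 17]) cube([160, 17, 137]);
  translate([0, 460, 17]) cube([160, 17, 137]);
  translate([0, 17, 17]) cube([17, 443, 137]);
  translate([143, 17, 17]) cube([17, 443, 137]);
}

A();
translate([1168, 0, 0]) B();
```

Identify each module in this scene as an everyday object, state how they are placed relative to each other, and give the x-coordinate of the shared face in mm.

The I-beam's +x face and the open box's −x face are both at x = 1168 mm.

A is an I-beam. B is an open box. The open box is against the I-beam's +x side, with their −y faces flush. The x-coordinate of the shared face is 1168 mm.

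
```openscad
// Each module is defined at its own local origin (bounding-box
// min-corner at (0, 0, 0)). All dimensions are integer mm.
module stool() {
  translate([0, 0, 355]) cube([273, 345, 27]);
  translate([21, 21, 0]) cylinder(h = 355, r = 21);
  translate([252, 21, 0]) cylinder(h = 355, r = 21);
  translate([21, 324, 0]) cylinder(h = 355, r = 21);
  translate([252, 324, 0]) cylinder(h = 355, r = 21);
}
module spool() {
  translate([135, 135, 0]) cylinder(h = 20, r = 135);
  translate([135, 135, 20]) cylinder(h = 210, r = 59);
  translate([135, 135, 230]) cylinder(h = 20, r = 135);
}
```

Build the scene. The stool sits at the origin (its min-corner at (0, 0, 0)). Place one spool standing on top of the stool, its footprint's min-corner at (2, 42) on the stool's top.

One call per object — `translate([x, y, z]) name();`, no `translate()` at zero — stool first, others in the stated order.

stool();
translate([2, 42, 382]) spool();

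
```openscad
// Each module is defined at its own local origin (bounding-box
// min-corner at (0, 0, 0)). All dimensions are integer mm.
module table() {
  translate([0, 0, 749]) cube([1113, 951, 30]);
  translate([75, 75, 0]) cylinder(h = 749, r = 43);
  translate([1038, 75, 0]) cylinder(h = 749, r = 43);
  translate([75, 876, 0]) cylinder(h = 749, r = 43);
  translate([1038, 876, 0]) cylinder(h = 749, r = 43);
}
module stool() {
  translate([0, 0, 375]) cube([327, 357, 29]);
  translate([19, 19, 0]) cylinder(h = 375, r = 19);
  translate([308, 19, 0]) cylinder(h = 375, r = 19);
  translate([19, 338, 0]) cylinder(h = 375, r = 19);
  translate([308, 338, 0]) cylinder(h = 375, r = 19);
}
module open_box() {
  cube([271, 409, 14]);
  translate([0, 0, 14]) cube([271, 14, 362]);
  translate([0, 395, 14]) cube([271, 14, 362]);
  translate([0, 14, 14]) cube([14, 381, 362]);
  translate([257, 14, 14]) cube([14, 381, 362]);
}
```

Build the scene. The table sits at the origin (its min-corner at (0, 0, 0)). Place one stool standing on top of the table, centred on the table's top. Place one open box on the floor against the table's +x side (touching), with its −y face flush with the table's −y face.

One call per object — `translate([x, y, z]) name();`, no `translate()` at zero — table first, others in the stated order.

table();
translate([393, 297, 779]) stool();
translate([1113, 0, 0]) open_box();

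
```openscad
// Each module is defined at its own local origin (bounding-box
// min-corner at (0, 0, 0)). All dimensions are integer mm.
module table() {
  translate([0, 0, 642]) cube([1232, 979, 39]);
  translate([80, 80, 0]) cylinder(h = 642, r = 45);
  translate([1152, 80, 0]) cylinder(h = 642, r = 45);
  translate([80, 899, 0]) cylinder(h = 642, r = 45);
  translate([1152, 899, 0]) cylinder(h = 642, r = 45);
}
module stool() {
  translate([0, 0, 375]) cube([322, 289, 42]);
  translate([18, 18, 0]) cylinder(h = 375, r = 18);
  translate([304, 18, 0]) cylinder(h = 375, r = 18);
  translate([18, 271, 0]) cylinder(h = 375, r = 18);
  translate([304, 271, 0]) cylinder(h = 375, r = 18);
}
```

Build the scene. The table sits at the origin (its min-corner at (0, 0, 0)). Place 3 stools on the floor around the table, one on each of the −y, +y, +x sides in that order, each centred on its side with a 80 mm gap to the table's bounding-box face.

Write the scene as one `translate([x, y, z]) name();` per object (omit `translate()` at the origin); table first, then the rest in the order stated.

table();
translate([455, -369, 0]) stool();
translate([455, 1059, 0]) stool();
translate([1312, 345, 0]) stool();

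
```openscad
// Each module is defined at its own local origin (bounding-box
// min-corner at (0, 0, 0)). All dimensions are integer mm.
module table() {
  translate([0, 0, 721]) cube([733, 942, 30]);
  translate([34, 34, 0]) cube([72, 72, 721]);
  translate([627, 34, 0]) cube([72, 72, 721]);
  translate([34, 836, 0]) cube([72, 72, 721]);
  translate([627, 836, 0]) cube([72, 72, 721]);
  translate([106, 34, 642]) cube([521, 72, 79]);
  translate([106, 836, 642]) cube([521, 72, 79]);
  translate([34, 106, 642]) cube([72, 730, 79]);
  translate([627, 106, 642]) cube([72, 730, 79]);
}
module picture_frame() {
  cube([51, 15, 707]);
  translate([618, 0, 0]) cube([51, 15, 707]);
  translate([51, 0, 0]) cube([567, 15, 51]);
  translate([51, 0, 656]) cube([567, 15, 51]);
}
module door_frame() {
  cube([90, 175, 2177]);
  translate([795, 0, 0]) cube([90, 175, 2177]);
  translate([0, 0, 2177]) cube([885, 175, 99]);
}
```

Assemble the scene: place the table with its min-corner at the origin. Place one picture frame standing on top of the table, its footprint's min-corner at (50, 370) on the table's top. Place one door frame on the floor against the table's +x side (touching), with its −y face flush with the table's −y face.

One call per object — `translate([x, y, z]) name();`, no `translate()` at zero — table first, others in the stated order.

table();
translate([50, 370, 751]) picture_frame();
translate([733, 0, 0]) door_frame();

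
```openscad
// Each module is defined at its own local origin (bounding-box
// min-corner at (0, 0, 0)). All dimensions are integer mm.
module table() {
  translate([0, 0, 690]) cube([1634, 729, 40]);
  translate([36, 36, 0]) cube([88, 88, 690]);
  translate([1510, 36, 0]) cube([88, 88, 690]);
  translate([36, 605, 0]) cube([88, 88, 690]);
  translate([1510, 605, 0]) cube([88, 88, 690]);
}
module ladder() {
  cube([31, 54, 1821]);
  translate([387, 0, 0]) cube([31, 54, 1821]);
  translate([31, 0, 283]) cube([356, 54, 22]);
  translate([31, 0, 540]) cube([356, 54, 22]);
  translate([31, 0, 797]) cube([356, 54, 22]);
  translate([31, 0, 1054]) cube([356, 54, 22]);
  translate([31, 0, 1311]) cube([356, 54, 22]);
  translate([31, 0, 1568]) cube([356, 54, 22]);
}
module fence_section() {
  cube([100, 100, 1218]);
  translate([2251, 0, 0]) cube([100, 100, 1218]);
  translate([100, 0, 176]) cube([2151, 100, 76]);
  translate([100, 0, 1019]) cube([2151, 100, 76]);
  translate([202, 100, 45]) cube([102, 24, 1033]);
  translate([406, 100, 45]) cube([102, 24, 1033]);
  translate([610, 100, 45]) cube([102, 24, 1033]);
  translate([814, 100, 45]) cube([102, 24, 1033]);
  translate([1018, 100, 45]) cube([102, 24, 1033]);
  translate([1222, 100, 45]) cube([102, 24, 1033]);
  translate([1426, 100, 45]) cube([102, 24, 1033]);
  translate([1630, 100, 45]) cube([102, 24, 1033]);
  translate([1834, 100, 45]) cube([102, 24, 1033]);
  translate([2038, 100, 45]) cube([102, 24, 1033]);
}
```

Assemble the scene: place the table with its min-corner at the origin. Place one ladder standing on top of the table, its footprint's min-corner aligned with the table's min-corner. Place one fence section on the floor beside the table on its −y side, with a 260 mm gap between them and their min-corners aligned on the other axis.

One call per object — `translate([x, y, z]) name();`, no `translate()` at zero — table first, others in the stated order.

table();
translate([0, 0, 730]) ladder();
translate([0, -384, 0]) fence_section();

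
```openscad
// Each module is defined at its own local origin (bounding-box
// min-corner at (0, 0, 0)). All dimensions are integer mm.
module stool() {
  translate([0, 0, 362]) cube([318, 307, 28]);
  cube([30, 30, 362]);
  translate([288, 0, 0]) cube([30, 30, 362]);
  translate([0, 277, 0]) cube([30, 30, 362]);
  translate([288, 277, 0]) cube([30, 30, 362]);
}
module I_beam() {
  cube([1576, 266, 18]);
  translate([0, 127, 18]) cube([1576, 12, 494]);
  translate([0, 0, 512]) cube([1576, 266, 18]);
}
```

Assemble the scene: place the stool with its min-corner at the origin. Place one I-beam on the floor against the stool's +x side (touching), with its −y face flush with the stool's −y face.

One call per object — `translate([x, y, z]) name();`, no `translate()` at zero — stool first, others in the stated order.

stool();
translate([318, 0, 0]) I_beam();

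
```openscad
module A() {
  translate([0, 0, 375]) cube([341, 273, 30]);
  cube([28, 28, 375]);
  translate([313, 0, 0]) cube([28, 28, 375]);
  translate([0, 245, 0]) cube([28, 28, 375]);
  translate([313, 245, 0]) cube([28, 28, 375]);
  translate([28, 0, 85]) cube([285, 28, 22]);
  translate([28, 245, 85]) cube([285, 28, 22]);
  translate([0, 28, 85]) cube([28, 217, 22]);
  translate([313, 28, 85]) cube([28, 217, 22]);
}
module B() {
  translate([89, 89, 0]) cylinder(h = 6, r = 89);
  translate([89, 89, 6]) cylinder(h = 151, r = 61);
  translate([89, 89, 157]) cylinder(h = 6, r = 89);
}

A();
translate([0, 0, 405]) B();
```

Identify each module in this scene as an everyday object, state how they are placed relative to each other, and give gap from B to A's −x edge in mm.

The spool's min-x is at 0; the stool's min-x is 0; gap = 0 mm.

A is a stool. B is a spool. The spool is on top of the stool. The gap from the spool to the stool's −x edge is 0 mm.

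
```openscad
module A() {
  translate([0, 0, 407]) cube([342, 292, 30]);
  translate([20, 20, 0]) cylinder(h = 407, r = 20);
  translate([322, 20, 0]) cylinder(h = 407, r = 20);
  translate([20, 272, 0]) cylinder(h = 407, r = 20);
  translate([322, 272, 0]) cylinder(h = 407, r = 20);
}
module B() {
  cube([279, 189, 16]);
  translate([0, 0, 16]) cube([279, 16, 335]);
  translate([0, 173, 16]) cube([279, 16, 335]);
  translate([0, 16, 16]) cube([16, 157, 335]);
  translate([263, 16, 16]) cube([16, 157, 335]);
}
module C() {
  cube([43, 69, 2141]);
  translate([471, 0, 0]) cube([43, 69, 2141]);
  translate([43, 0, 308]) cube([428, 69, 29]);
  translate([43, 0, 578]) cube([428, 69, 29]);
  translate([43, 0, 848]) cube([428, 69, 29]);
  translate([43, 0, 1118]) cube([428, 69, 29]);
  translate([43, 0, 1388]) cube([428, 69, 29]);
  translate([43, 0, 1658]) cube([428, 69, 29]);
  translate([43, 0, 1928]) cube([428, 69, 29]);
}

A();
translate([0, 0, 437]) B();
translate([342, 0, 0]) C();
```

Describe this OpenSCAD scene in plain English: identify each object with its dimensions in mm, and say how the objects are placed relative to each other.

A is a four-legged stool. The seat is a 342×292×30 mm slab whose top surface is at z = 437 mm; four round legs, each 40 mm in diameter, run from the floor (z = 0) to the underside of the seat, each leg's axis is inset half a diameter from the nearest pair of seat edges (so the leg's bounding box is flush with the corner).

B is an open storage box with external size 279×189×351 mm and wall thickness 16 mm (the base is also 16 mm thick). The base covers the whole footprint; the four walls stand on the base, with the y-facing walls full-width and the x-facing walls fitting between their inner faces.

C is a wooden ladder with two side rails of 43×69 mm section and 2141 mm height, set 514 mm apart overall. Between them run 7 rectangular rungs (69 mm deep, 29 mm thick), front faces flush with the rails' −y face. The bottom of the first rung is 308 mm above the floor and each subsequent rung is 270 mm higher than the one below.

The open box is on top of the stool. The ladder is against the stool's +x side, with their −y faces flush.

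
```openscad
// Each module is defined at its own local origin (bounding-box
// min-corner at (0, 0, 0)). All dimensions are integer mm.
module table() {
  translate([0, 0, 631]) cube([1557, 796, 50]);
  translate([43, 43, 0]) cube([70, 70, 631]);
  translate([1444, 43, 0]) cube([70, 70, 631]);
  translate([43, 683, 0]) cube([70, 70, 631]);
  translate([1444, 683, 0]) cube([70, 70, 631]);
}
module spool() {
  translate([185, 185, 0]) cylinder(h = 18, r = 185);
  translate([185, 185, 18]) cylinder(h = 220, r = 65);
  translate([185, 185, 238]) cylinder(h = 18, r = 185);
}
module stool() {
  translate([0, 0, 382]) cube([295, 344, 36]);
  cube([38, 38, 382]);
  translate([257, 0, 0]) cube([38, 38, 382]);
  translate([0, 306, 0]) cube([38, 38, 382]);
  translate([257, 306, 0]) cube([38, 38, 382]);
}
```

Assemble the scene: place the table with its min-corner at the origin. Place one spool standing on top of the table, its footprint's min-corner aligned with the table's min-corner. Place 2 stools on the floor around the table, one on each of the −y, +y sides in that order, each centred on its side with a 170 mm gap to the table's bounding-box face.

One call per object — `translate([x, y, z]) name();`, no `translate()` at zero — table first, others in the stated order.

table();
translate([0, 0, 681]) spool();
translate([631, -514, 0]) stool();
translate([631, 966, 0]) stool();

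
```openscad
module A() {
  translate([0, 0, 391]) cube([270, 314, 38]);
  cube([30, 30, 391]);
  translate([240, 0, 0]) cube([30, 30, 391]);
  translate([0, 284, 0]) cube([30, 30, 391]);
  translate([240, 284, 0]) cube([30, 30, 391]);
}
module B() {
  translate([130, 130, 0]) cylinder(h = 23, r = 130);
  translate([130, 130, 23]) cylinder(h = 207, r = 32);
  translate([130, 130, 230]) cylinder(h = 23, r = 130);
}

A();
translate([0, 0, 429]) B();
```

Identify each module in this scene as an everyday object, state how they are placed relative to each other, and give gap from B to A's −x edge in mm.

The spool's min-x is at 0; the stool's min-x is 0; gap = 0 mm.

A is a stool. B is a spool. The spool is on top of the stool. The gap from the spool to the stool's −x edge is 0 mm.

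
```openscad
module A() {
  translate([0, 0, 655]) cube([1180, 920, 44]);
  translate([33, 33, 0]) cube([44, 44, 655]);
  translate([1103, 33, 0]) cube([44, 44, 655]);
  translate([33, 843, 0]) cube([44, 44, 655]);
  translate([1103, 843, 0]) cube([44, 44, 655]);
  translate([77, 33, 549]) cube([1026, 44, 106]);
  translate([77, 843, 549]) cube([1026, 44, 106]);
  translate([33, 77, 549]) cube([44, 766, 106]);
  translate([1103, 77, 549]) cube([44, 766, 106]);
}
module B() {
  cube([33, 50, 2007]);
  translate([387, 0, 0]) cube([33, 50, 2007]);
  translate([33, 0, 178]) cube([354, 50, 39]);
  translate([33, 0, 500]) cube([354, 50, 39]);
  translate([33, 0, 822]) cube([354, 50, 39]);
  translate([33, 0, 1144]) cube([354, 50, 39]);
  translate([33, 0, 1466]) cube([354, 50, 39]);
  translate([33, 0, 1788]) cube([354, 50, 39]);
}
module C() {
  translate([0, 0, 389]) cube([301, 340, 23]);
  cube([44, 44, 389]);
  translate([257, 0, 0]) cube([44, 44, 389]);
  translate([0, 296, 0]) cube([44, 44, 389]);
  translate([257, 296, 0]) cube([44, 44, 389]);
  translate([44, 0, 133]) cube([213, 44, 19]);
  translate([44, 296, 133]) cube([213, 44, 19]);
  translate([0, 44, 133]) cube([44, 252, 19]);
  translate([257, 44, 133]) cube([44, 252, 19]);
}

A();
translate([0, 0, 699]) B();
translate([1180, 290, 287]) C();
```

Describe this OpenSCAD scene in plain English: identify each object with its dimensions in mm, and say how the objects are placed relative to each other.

A is a rectangular dining table. The top is 1180×920×44 mm with its upper surface at z = 699 mm. It stands on four 44×44 mm square legs, each inset 33 mm from the nearest pair of top edges, running from the floor to the underside of the top. Four apron rails, 44 mm thick and 106 mm tall, run between adjacent legs with their top edges flush with the underside of the top and their outer faces flush with the legs' outer faces.

B is a straight ladder. Two 33×50 mm vertical rails, 2007 mm tall, stand 420 mm apart (outside-to-outside) with their front faces coplanar on the −y side. 6 rungs, each 50 mm deep and 39 mm tall, span between the inner faces of the rails, front faces flush with the rails. The lowest rung's underside is at z = 178 mm and rungs are spaced 322 mm apart (underside to underside).

C is a four-legged stool. The seat is 301×340 mm, 23 mm thick, top at z = 412 mm. It stands on four square legs, each 44×44 mm in cross-section, from z = 0 to the seat underside, each flush with a corner of the seat. Four stretchers, 44 mm wide and 19 mm tall, connect adjacent legs with their undersides at z = 133 mm, each running between the inner faces of the legs it joins and aligned with the legs' outer faces on the other axis.

The ladder is on top of the table. The stool is beside the table with their tops flush at z = 699.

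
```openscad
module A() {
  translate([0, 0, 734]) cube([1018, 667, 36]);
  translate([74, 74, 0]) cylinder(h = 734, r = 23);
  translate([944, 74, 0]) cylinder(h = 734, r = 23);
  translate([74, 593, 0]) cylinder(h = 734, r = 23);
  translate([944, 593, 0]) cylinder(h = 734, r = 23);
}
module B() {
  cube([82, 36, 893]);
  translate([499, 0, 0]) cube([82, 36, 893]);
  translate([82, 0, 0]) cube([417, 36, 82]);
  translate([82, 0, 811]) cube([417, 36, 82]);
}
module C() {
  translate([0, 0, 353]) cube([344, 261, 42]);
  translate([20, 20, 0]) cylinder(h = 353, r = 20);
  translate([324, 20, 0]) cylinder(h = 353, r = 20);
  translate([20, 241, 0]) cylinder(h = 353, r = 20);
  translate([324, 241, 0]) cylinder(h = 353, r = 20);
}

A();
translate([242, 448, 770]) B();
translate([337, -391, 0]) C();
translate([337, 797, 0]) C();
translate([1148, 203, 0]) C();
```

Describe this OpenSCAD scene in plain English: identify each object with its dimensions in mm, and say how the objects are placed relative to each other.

A is a rectangular dining table. The top is 1018×667×36 mm with its upper surface at z = 770 mm. It stands on four round legs of 46 mm diameter, each leg's bounding box inset 51 mm from the nearest pair of top edges, running from the floor to the underside of the top.

B is a rectangular picture frame lying in the x–z plane (depth along y). The opening is 417 mm wide (x) by 729 mm tall (z), surrounded by a border 82 mm wide on all four sides. The frame is 36 mm deep and is made of two full-height vertical stiles with two horizontal rails fitted between them.

C is a four-legged stool. The seat is 344×261 mm, 42 mm thick, top at z = 395 mm. It stands on four round legs, each 40 mm in diameter, from z = 0 to the seat underside, each leg's axis is inset half a diameter from the nearest pair of seat edges (so the leg's bounding box is flush with the corner).

The picture frame is on top of the table. Three stools sit around the table at the −y, +y, +x sides.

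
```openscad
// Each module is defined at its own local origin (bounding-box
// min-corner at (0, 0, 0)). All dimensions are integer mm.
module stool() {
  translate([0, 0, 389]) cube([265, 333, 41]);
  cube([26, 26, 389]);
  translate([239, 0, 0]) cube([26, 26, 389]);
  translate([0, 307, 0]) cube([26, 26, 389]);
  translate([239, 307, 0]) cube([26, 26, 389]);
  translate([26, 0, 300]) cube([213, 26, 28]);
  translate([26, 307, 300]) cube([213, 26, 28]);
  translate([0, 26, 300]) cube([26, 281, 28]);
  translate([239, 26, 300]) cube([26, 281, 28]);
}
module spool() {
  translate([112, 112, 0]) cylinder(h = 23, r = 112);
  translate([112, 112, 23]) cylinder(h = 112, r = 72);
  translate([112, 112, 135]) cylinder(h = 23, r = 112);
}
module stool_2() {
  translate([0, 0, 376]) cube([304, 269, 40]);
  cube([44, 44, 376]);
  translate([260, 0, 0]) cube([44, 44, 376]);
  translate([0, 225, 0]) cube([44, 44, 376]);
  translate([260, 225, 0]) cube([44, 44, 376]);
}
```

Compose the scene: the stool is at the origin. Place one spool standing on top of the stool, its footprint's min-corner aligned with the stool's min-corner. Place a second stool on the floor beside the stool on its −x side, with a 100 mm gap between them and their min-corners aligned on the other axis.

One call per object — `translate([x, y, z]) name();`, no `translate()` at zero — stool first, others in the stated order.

stool();
translate([0, 0, 430]) spool();
translate([-404, 0, 0]) stool_2();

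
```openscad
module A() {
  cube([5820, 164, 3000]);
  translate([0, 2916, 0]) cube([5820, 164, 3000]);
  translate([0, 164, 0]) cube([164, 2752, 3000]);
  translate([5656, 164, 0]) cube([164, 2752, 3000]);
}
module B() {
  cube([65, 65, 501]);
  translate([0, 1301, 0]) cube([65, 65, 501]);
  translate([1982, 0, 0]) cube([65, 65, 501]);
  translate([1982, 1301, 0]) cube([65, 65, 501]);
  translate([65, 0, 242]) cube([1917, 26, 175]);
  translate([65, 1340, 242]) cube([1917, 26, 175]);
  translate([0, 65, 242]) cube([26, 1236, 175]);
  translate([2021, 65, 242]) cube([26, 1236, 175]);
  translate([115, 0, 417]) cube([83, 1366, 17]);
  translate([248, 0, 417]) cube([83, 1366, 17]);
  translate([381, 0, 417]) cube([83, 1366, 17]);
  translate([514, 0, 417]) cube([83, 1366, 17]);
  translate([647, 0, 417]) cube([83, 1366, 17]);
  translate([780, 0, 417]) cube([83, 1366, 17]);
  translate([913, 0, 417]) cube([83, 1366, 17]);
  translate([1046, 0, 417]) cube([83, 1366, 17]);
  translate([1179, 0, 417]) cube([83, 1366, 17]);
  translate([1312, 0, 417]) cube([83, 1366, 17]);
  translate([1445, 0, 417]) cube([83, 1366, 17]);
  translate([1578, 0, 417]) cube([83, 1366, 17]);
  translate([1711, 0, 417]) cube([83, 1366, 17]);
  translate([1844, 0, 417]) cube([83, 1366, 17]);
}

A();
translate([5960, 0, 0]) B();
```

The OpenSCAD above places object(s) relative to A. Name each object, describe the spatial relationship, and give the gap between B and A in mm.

A is a house frame. B is a bed frame. The bed frame is on the floor beside the house frame on its +x side. The gap between the bed frame and the house frame is 140 mm.

The bed frame's nearest face is 140 mm from the house frame's +x face.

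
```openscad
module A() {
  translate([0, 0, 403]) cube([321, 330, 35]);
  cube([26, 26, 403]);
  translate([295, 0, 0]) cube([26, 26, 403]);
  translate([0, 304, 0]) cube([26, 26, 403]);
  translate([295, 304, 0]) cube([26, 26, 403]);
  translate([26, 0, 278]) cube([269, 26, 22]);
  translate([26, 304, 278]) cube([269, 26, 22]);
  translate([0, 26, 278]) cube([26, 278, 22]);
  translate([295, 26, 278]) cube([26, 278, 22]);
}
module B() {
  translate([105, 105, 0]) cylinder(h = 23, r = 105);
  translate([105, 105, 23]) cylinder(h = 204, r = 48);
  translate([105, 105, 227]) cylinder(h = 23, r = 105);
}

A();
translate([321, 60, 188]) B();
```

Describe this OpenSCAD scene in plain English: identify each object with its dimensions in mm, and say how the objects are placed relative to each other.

A is a four-legged stool. The seat is a 321×330×35 mm slab whose top surface is at z = 438 mm; four square legs, each 26×26 mm in cross-section, run from the floor (z = 0) to the underside of the seat, each flush with a corner of the seat. Four stretchers, 26 mm wide and 22 mm tall, connect adjacent legs with their undersides at z = 278 mm, each running between the inner faces of the legs it joins and aligned with the legs' outer faces on the other axis.

B is a spool: two coaxial disc flanges of radius 105 mm and thickness 23 mm, joined by a core cylinder of radius 48 mm and height 204 mm. The lower flange rests on z = 0 and the three cylinders share a vertical axis.

The spool is beside the stool with their tops flush at z = 438.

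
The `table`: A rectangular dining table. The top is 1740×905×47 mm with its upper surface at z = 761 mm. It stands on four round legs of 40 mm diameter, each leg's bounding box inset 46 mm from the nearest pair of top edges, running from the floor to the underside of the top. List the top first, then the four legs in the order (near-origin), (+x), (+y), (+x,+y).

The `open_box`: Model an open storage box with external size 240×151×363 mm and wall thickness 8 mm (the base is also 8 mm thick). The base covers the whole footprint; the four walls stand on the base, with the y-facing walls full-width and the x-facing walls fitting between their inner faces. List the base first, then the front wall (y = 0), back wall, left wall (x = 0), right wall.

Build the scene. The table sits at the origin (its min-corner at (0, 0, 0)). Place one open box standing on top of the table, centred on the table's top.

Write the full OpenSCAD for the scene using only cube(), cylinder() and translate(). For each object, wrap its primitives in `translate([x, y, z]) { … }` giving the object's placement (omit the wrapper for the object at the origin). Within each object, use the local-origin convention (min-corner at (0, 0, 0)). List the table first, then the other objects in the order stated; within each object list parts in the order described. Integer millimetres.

translate([0, 0, 714]) cube([1740, 905, 47]);
translate([66, 66, 0]) cylinder(h = 714, r = 20);
translate([1674, 66, 0]) cylinder(h = 714, r = 20);
translate([66, 839, 0]) cylinder(h = 714, r = 20);
translate([1674, 839, 0]) cylinder(h = 714, r = 20);
translate([750, 377, 761]) {
  cube([240, 151, 8]);
  translate([0, 0, 8]) cube([240, 8, 355]);
  translate([0, 143, 8]) cube([240, 8, 355]);
  translate([0, 8, 8]) cube([8, 135, 355]);
  translate([232, 8, 8]) cube([8, 135, 355]);
}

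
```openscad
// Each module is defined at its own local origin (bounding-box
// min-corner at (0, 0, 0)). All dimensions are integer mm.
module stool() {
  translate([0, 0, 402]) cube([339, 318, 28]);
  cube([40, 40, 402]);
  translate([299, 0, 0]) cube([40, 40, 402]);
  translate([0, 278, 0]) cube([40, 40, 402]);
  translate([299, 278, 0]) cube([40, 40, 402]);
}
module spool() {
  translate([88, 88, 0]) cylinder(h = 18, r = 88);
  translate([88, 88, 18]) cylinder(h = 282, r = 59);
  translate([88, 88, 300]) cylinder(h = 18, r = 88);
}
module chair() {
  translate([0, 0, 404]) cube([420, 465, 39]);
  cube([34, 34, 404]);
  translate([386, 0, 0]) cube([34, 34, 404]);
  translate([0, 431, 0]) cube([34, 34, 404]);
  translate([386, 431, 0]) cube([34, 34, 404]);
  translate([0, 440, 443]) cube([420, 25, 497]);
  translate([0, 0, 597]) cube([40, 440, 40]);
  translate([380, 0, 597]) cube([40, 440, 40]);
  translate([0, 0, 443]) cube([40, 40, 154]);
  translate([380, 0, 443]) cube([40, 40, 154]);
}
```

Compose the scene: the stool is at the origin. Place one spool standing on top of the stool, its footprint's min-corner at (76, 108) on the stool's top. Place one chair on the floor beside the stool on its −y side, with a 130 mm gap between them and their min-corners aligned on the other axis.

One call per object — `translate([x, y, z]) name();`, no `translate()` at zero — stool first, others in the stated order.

stool();
translate([76, 108, 430]) spool();
translate([0, -595, 0]) chair();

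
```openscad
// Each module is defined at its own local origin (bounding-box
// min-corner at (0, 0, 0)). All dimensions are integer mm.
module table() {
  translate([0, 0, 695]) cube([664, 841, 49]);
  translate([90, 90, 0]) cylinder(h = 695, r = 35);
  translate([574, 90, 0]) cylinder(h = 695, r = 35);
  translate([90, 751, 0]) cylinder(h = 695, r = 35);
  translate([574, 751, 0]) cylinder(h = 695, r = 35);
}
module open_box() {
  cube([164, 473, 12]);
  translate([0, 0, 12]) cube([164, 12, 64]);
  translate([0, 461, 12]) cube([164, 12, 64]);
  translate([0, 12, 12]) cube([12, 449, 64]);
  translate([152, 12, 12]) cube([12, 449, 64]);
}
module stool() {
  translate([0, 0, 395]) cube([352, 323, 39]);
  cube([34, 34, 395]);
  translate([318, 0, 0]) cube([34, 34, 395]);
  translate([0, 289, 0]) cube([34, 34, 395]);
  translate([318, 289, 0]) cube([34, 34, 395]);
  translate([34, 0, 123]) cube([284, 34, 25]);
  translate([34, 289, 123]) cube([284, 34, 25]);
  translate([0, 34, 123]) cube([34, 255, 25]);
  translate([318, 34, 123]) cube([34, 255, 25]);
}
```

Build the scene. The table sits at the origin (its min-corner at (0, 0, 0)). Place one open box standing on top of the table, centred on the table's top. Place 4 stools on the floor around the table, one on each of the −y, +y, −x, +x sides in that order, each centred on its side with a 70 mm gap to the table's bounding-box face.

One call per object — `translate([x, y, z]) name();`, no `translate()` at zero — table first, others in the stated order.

table();
translate([250, 184, 744]) open_box();
translate([156, -393, 0]) stool();
translate([156, 911, 0]) stool();
translate([-422, 259, 0]) stool();
translate([734, 259, 0]) stool();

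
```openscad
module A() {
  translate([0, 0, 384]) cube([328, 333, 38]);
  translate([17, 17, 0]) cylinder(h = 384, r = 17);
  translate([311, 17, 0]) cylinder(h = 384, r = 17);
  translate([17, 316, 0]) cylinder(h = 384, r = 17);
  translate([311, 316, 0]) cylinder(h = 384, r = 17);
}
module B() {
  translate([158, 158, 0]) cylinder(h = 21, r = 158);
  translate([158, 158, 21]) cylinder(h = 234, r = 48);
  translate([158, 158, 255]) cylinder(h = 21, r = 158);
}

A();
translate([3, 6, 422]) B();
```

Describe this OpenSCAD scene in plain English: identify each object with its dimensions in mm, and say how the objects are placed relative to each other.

A is a four-legged stool. The seat is 328×333 mm, 38 mm thick, top at z = 422 mm. It stands on four round legs, each 34 mm in diameter, from z = 0 to the seat underside, each leg's axis is inset half a diameter from the nearest pair of seat edges (so the leg's bounding box is flush with the corner).

B is a spool: two coaxial disc flanges of radius 158 mm and thickness 21 mm, joined by a core cylinder of radius 48 mm and height 234 mm. The lower flange rests on z = 0 and the three cylinders share a vertical axis.

The spool is on top of the stool.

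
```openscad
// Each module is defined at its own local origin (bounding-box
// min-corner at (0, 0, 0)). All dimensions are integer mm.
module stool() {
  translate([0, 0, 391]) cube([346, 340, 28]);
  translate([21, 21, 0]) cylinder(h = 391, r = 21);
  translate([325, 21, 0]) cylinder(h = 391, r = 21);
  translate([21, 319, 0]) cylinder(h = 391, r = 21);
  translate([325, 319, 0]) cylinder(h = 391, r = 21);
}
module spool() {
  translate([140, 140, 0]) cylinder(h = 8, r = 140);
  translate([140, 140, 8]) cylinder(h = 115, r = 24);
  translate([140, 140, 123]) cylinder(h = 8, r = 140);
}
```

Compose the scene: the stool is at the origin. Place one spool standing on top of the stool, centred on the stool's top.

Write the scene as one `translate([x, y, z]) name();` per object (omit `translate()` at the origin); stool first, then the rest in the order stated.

stool();
translate([33, 30, 419]) spool();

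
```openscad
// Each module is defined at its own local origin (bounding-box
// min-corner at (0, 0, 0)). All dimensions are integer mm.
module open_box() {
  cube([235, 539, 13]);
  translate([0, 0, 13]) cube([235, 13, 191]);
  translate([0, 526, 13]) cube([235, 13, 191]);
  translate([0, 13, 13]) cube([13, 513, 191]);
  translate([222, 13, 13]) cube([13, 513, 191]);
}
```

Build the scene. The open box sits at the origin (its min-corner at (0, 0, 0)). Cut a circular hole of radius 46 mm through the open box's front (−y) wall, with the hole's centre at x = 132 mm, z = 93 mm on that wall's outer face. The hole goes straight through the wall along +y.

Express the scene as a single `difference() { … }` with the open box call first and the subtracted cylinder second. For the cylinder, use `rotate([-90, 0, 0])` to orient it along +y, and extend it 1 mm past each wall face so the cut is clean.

difference() {
  open_box();
  translate([132, -1, 93]) rotate([-90, 0, 0]) cylinder(h = 15, r = 46);
}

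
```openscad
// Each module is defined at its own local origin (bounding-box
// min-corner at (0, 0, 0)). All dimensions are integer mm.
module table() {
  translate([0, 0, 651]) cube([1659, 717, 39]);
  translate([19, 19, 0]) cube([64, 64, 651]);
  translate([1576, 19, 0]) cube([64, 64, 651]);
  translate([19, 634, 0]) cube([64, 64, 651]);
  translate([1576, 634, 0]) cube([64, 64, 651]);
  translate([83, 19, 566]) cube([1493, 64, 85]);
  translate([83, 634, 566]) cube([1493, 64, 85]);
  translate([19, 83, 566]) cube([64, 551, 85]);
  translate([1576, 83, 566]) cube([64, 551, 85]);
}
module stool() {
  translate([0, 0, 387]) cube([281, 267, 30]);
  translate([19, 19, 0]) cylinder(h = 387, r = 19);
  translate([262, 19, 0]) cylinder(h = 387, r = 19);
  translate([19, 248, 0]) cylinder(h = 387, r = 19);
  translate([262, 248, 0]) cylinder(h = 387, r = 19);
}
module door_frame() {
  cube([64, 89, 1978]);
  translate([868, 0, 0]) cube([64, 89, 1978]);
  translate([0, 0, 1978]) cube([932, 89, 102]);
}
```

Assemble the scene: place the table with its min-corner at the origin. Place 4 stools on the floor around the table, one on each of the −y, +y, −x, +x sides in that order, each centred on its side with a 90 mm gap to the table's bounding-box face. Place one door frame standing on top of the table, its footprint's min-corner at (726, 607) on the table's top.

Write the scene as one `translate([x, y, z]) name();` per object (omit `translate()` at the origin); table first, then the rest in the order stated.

table();
translate([689, -357, 0]) stool();
translate([689, 807, 0]) stool();
translate([-371, 225, 0]) stool();
translate([1749, 225, 0]) stool();
translate([726, 607, 690]) door_frame();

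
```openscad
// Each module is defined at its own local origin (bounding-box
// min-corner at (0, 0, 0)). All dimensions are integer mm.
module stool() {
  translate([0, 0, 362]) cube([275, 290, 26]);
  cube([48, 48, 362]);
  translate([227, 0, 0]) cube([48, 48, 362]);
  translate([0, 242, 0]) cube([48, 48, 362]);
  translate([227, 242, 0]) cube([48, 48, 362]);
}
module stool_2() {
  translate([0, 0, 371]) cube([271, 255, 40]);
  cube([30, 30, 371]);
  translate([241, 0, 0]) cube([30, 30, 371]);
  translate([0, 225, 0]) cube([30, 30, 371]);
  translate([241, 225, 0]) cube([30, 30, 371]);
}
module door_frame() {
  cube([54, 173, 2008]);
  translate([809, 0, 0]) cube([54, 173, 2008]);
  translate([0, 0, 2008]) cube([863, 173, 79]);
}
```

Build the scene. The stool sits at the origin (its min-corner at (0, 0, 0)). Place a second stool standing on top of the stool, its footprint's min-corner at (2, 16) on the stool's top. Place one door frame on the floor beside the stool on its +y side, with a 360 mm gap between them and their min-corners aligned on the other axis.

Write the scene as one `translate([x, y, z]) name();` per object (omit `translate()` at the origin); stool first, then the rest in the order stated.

stool();
translate([2, 16, 388]) stool_2();
translate([0, 650, 0]) door_frame();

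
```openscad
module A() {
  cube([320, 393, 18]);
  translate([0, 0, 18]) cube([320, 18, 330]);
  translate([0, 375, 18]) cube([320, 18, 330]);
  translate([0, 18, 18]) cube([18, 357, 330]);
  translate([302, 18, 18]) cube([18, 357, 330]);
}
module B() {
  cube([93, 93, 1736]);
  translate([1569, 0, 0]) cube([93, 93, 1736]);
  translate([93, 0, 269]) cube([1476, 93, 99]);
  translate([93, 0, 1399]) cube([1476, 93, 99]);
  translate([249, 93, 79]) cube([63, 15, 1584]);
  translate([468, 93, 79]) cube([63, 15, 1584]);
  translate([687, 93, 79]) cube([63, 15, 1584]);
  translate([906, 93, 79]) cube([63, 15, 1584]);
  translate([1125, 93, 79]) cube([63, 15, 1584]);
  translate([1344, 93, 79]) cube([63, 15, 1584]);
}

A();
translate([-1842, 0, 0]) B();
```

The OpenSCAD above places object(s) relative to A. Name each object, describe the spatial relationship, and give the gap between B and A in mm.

A is an open box. B is a fence section. The fence section is on the floor beside the open box on its −x side. The gap between the fence section and the open box is 180 mm.

The fence section's nearest face is 180 mm from the open box's −x face.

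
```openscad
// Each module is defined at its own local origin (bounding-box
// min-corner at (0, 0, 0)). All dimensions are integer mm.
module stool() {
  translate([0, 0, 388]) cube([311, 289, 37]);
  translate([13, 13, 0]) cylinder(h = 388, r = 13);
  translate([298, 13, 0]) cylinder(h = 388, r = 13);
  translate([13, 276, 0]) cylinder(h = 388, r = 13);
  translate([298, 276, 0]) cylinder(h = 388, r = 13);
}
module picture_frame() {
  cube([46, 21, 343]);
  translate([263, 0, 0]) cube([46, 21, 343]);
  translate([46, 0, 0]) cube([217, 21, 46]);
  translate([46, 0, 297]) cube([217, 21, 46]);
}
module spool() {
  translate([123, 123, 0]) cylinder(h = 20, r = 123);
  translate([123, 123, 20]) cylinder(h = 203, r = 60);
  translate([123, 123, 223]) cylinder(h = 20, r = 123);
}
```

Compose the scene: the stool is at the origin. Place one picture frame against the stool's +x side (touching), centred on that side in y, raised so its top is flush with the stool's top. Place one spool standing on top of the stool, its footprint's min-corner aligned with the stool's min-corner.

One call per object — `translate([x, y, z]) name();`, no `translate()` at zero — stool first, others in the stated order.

stool();
translate([311, 134, 82]) picture_frame();
translate([0, 0, 425]) spool();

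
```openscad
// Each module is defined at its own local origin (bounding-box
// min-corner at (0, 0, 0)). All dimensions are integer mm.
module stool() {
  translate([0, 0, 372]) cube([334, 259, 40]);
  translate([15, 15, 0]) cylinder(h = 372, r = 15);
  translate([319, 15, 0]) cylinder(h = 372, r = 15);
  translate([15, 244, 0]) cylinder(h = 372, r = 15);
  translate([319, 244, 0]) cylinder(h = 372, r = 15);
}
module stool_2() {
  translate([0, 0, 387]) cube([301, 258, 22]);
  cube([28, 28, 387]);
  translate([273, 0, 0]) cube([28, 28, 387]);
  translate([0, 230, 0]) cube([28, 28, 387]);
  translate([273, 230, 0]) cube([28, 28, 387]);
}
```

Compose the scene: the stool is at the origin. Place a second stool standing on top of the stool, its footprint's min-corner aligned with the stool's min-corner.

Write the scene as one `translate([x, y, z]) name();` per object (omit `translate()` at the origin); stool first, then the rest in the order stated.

stool();
translate([0, 0, 412]) stool_2();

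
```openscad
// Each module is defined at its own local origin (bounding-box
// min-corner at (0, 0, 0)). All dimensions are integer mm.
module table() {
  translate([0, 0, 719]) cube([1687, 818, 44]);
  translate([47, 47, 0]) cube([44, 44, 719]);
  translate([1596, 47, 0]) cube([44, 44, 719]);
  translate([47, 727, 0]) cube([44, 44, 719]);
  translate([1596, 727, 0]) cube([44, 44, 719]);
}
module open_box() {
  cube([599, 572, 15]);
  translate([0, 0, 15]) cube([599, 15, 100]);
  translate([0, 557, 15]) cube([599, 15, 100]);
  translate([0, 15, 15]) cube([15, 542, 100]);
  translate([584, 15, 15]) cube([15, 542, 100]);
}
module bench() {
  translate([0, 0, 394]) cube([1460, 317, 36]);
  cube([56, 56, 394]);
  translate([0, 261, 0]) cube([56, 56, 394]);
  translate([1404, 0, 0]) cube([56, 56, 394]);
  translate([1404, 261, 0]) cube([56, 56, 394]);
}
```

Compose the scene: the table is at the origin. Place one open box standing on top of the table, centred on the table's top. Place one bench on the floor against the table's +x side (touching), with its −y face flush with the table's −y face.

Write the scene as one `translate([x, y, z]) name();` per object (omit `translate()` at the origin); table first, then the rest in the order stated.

table();
translate([544, 123, 763]) open_box();
translate([1687, 0, 0]) bench();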